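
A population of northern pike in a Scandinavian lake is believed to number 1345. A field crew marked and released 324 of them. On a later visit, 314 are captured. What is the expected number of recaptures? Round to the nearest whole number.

The marked fraction of the population is 324/1345, so in a sample of 314 expect C·(M/N) marked.
E[R] = 324 × 314 / 1345 = 101736 / 1345 ≈ 75.6 → 76

expected recaptures ≈ 76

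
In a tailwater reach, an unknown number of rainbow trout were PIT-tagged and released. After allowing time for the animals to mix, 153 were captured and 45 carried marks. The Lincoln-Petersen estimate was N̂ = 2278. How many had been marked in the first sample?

From N = M·C/R: M = N·R / C = 2278·45 / 153 = 102510 / 153 = 670.

M = 670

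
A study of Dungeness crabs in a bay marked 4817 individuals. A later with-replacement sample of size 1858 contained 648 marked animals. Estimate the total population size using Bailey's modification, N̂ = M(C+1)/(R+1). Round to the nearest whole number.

N ≈ 13,798

N̂ = 4817·(1858+1)/(648+1) = 4817·1859/649 = 8954803/649 ≈ 13797.8 → 13798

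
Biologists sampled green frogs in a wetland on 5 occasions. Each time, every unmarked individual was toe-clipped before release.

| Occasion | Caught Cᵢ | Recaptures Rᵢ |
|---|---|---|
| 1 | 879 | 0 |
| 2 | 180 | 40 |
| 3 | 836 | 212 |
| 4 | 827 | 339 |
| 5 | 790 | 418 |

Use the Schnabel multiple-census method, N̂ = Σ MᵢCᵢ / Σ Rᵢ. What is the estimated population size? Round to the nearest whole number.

N ≈ 4016

Marked at large before each occasion: Mᵢ = Σⱼ<ᵢ (Cⱼ − Rⱼ) → M1=0, M2=879, M3=1019, M4=1643, M5=2131
Σ MᵢCᵢ = 0·879 + 879·180 + 1019·836 + 1643·827 + 2131·790 = 0 + 158220 + 851884 + 1358761 + 1683490 = 4052355
Σ Rᵢ = 0 + 40 + 212 + 339 + 418 = 1009
N̂ = 4052355 / 1009 ≈ 4016.2 → 4016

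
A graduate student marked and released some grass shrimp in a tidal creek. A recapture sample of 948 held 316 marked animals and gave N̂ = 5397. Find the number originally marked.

From N = M·C/R: M = N·R / C = 5397·316 / 948 = 1705452 / 948 = 1799.

M = 1799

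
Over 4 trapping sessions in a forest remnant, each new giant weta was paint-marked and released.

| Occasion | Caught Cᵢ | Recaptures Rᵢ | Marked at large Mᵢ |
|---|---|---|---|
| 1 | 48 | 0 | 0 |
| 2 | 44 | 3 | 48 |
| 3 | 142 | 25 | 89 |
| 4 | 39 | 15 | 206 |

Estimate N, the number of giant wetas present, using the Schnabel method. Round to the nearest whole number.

Σ MᵢCᵢ = 0·48 + 48·44 + 89·142 + 206·39 = 0 + 2112 + 12638 + 8034 = 22784
Σ Rᵢ = 0 + 3 + 25 + 15 = 43
N̂ = 22784 / 43 ≈ 529.9 → 530

N ≈ 530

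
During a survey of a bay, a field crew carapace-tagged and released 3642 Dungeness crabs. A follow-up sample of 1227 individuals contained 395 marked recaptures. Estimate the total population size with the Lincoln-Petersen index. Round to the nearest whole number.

Lincoln-Petersen assumes M/N = R/C, so N = M·C / R.
N = (3642 × 1227) / 395 = 4468734 / 395 ≈ 11313.3 → 11313

N ≈ 11,313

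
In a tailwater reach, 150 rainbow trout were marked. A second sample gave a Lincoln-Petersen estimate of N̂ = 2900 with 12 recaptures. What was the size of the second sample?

From N = M·C/R: C = N·R / M = 2900·12 / 150 = 34800 / 150 = 232.

C = 232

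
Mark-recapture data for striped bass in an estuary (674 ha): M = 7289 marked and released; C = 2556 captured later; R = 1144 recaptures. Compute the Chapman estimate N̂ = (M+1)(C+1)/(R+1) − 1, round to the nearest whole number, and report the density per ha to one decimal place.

density ≈ 24.2 striped bass per ha

N̂ = 7290·2557/1145 − 1 = 18640530/1145 − 1 ≈ 16278.9 → 16279
Density = N̂ / area = 16279 / 674 ≈ 24.15 → 24.2 per ha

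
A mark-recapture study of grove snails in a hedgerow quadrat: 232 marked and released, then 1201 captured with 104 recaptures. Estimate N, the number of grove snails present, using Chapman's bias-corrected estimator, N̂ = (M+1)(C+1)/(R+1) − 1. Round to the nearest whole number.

N̂ = (232+1)(1201+1)/(104+1) − 1 = 233·1202/105 − 1
= 280066/105 − 1 ≈ 2667.3 − 1 ≈ 2666.3 → 2666

N ≈ 2666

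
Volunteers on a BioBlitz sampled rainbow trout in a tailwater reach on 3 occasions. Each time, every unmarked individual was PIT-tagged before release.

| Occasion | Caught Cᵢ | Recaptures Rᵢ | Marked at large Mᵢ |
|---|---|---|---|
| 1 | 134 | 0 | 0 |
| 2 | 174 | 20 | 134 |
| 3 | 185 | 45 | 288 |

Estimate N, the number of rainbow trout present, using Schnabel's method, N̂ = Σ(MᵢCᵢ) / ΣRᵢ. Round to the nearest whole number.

Σ MᵢCᵢ = 0·134 + 134·174 + 288·185 = 0 + 23316 + 53280 = 76596
Σ Rᵢ = 0 + 20 + 45 = 65
N̂ = 76596 / 65 ≈ 1178.4 → 1178

N ≈ 1178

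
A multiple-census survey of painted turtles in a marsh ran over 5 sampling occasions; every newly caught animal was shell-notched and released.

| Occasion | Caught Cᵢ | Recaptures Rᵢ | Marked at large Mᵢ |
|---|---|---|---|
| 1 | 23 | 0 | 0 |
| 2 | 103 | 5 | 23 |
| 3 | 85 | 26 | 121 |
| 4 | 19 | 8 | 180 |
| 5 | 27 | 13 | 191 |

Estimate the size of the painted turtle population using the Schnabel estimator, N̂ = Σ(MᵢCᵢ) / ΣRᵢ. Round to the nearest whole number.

N ≈ 408

Σ MᵢCᵢ = 0·23 + 23·103 + 121·85 + 180·19 + 191·27 = 0 + 2369 + 10285 + 3420 + 5157 = 21231
Σ Rᵢ = 0 + 5 + 26 + 8 + 13 = 52
N̂ = 21231 / 52 ≈ 408.3 → 408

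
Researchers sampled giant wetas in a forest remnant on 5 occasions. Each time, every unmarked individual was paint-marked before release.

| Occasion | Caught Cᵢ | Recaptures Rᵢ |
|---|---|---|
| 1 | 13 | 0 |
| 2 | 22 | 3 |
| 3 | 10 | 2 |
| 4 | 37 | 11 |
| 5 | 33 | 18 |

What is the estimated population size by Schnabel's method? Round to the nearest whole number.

Marked at large before each occasion: Mᵢ = Σⱼ<ᵢ (Cⱼ − Rⱼ) → M1=0, M2=13, M3=32, M4=40, M5=66
Σ MᵢCᵢ = 0·13 + 13·22 + 32·10 + 40·37 + 66·33 = 0 + 286 + 320 + 1480 + 2178 = 4264
Σ Rᵢ = 0 + 3 + 2 + 11 + 18 = 34
N̂ = 4264 / 34 ≈ 125.4 → 125

N ≈ 125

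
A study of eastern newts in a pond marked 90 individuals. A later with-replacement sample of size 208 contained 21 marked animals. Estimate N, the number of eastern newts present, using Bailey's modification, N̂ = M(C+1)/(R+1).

N̂ = 90·(208+1)/(21+1) = 90·209/22 = 18810/22 = 855

N = 855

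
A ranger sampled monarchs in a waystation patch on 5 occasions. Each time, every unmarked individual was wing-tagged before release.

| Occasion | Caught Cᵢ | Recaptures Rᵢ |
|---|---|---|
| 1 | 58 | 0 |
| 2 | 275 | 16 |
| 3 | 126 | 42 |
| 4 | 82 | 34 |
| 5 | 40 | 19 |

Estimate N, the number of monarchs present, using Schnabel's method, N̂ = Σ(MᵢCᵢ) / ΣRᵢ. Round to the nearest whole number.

N ≈ 962

Marked at large before each occasion: Mᵢ = Σⱼ<ᵢ (Cⱼ − Rⱼ) → M1=0, M2=58, M3=317, M4=401, M5=449
Σ MᵢCᵢ = 0·58 + 58·275 + 317·126 + 401·82 + 449·40 = 0 + 15950 + 39942 + 32882 + 17960 = 106734
Σ Rᵢ = 0 + 16 + 42 + 34 + 19 = 111
N̂ = 106734 / 111 ≈ 961.6 → 962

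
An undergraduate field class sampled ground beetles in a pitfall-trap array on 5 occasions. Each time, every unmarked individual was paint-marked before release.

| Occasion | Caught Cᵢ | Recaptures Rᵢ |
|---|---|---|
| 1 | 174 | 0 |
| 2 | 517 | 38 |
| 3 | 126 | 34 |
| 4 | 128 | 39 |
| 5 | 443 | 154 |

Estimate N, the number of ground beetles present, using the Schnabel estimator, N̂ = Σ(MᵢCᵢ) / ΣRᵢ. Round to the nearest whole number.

Marked at large before each occasion: Mᵢ = Σⱼ<ᵢ (Cⱼ − Rⱼ) → M1=0, M2=174, M3=653, M4=745, M5=834
Σ MᵢCᵢ = 0·174 + 174·517 + 653·126 + 745·128 + 834·443 = 0 + 89958 + 82278 + 95360 + 369462 = 637058
Σ Rᵢ = 0 + 38 + 34 + 39 + 154 = 265
N̂ = 637058 / 265 ≈ 2404.0 → 2404

N ≈ 2404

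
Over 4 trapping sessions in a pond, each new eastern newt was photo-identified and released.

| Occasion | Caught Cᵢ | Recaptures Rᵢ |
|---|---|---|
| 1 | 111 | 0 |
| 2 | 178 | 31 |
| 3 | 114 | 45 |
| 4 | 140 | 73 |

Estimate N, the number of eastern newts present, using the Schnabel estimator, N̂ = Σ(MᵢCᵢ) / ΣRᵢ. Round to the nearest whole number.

N ≈ 637

Marked at large before each occasion: Mᵢ = Σⱼ<ᵢ (Cⱼ − Rⱼ) → M1=0, M2=111, M3=258, M4=327
Σ MᵢCᵢ = 0·111 + 111·178 + 258·114 + 327·140 = 0 + 19758 + 29412 + 45780 = 94950
Σ Rᵢ = 0 + 31 + 45 + 73 = 149
N̂ = 94950 / 149 ≈ 637.2 → 637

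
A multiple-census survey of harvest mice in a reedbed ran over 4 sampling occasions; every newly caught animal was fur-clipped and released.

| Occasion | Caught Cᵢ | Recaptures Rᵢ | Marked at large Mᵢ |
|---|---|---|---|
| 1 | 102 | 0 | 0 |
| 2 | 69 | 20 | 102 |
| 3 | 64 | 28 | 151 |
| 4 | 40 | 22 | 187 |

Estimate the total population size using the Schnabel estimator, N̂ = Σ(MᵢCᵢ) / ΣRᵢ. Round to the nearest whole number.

Σ MᵢCᵢ = 0·102 + 102·69 + 151·64 + 187·40 = 0 + 7038 + 9664 + 7480 = 24182
Σ Rᵢ = 0 + 20 + 28 + 22 = 70
N̂ = 24182 / 70 ≈ 345.46 → 345

N ≈ 345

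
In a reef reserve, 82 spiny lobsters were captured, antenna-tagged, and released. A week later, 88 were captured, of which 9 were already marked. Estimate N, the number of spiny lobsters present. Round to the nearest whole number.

If marked individuals mix randomly, R/C ≈ M/N, giving N ≈ M·C/R.
N = (82 × 88) / 9 = 7216 / 9 ≈ 801.8 → 802

N ≈ 802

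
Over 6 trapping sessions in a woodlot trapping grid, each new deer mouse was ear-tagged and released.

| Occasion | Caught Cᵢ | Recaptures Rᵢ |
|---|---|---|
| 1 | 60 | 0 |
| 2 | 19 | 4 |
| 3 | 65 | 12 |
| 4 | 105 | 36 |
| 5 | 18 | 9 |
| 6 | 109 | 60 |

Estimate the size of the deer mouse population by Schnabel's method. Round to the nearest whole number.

N ≈ 376

Marked at large before each occasion: Mᵢ = Σⱼ<ᵢ (Cⱼ − Rⱼ) → M1=0, M2=60, M3=75, M4=128, M5=197, M6=206
Σ MᵢCᵢ = 0·60 + 60·19 + 75·65 + 128·105 + 197·18 + 206·109 = 0 + 1140 + 4875 + 13440 + 3546 + 22454 = 45455
Σ Rᵢ = 0 + 4 + 12 + 36 + 9 + 60 = 121
N̂ = 45455 / 121 ≈ 375.7 → 376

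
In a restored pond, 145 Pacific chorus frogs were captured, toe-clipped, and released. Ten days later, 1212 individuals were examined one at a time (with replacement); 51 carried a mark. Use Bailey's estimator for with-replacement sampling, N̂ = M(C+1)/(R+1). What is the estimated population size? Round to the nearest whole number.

N̂ = 145·(1212+1)/(51+1) = 145·1213/52 = 175885/52 ≈ 3382.4 → 3382

N ≈ 3382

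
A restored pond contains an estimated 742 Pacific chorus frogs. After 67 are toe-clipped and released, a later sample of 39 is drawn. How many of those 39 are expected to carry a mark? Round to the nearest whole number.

Expected recaptures E[R] = M·C / N.
E[R] = 67 × 39 / 742 = 2613 / 742 ≈ 3.5 → 4

expected recaptures ≈ 4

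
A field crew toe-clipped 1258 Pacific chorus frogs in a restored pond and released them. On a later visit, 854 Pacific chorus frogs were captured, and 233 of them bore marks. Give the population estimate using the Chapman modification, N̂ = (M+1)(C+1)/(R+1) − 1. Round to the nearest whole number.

N̂ = (1258+1)(854+1)/(233+1) − 1 = 1259·855/234 − 1
= 1076445/234 − 1 ≈ 4600.2 − 1 ≈ 4599.2 → 4599

N ≈ 4599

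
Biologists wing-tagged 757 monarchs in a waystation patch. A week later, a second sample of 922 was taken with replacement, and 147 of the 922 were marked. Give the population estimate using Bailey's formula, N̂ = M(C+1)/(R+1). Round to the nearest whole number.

N̂ = 757·(922+1)/(147+1) = 757·923/148 = 698711/148 ≈ 4721.0 → 4721

N ≈ 4721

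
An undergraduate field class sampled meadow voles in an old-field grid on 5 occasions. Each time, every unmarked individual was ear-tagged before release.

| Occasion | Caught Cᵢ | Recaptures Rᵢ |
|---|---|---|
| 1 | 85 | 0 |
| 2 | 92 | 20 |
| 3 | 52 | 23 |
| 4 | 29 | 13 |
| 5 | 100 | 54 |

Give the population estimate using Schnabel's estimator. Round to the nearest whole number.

N ≈ 378

Marked at large before each occasion: Mᵢ = Σⱼ<ᵢ (Cⱼ − Rⱼ) → M1=0, M2=85, M3=157, M4=186, M5=202
Σ MᵢCᵢ = 0·85 + 85·92 + 157·52 + 186·29 + 202·100 = 0 + 7820 + 8164 + 5394 + 20200 = 41578
Σ Rᵢ = 0 + 20 + 23 + 13 + 54 = 110
N̂ = 41578 / 110 ≈ 378.0 → 378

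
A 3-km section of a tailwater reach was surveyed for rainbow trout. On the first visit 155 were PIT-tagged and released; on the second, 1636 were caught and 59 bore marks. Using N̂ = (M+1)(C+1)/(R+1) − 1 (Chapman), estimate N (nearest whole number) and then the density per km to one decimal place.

density ≈ 1418.3 rainbow trout per km

N̂ = 156·1637/60 − 1 = 255372/60 − 1 ≈ 4255.2 → 4255
Density = N̂ / area = 4255 / 3 ≈ 1418.33 → 1418.3 per km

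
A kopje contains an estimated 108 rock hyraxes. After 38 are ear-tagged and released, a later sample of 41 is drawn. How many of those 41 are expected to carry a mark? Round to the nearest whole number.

expected recaptures ≈ 14

The marked fraction of the population is 38/108, so in a sample of 41 expect C·(M/N) marked.
E[R] = 38 × 41 / 108 = 1558 / 108 ≈ 14.4 → 14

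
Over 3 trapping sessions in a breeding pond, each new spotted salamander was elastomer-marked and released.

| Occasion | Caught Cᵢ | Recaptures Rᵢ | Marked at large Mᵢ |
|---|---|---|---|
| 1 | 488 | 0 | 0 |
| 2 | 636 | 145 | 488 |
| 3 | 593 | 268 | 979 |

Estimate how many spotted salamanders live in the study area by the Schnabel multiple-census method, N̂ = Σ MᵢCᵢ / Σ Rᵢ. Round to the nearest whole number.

N ≈ 2157

Σ MᵢCᵢ = 0·488 + 488·636 + 979·593 = 0 + 310368 + 580547 = 890915
Σ Rᵢ = 0 + 145 + 268 = 413
N̂ = 890915 / 413 ≈ 2157.2 → 2157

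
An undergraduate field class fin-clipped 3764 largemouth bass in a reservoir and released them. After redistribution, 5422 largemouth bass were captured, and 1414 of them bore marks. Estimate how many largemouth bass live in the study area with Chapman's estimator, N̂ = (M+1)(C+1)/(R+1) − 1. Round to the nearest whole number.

N ≈ 14,428

N̂ = (3764+1)(5422+1)/(1414+1) − 1 = 3765·5423/1415 − 1
= 20417595/1415 − 1 ≈ 14429.4 − 1 ≈ 14428.4 → 14428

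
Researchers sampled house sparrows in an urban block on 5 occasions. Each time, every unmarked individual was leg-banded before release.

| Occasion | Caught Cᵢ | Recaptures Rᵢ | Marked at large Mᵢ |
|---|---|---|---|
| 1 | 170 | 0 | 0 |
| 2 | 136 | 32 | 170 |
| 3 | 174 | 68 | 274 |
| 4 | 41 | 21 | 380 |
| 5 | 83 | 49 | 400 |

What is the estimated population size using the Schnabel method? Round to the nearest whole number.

Σ MᵢCᵢ = 0·170 + 170·136 + 274·174 + 380·41 + 400·83 = 0 + 23120 + 47676 + 15580 + 33200 = 119576
Σ Rᵢ = 0 + 32 + 68 + 21 + 49 = 170
N̂ = 119576 / 170 ≈ 703.4 → 703

N ≈ 703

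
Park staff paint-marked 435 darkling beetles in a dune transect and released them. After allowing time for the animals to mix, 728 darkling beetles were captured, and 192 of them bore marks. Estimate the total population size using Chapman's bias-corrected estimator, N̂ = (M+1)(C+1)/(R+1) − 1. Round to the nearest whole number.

N ≈ 1646

N̂ = (435+1)(728+1)/(192+1) − 1 = 436·729/193 − 1
= 317844/193 − 1 ≈ 1646.9 − 1 ≈ 1645.9 → 1646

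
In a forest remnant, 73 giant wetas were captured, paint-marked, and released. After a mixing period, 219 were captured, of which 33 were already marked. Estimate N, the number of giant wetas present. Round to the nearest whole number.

N ≈ 484

The marked fraction in the recapture sample should equal the marked fraction in the population: 33/219 = 73/N.
N = (73 × 219) / 33 = 15987 / 33 ≈ 484.45 → 484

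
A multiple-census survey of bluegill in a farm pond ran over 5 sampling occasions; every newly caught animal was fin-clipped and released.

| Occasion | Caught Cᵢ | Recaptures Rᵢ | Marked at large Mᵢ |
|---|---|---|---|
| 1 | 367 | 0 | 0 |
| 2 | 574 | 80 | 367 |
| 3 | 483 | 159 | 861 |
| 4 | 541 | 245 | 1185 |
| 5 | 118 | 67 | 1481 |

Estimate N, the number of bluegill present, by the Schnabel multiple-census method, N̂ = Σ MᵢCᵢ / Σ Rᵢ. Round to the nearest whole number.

N ≈ 2618

Σ MᵢCᵢ = 0·367 + 367·574 + 861·483 + 1185·541 + 1481·118 = 0 + 210658 + 415863 + 641085 + 174758 = 1442364
Σ Rᵢ = 0 + 80 + 159 + 245 + 67 = 551
N̂ = 1442364 / 551 ≈ 2617.7 → 2618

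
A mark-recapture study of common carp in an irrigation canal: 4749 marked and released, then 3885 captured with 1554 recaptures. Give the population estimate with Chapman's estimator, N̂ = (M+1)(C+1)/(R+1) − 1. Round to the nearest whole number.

N̂ = (4749+1)(3885+1)/(1554+1) − 1 = 4750·3886/1555 − 1
= 18458500/1555 − 1 ≈ 11870.4 − 1 ≈ 11869.4 → 11869

N ≈ 11,869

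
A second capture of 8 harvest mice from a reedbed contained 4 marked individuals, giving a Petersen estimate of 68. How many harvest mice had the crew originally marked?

From N = M·C/R: M = N·R / C = 68·4 / 8 = 272 / 8 = 34.

M = 34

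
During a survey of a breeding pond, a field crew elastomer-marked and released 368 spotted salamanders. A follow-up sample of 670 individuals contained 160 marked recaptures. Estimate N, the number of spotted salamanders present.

N = (368 × 670) / 160 = 246560 / 160 = 1541

N = 1541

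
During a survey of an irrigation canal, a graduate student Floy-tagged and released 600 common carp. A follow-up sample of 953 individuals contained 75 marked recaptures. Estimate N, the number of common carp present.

N = 7624

N = (600 × 953) / 75 = 571800 / 75 = 7624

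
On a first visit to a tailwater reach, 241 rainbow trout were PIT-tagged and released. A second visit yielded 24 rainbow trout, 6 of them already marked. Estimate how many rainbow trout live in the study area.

N = 964

If marked individuals mix randomly, R/C ≈ M/N, giving N ≈ M·C/R.
N = (241 × 24) / 6 = 5784 / 6 = 964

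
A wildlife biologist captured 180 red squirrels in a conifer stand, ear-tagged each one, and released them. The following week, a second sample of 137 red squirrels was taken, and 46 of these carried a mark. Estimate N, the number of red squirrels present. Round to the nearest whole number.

N ≈ 536

Lincoln-Petersen assumes M/N = R/C, so N = M·C / R.
N = (180 × 137) / 46 = 24660 / 46 ≈ 536.1 → 536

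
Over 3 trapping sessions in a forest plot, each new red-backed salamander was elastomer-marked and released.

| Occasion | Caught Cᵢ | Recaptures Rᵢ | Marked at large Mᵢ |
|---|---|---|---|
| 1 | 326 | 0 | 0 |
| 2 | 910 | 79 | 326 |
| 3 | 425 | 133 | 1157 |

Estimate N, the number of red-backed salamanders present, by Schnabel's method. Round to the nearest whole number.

N ≈ 3719

Σ MᵢCᵢ = 0·326 + 326·910 + 1157·425 = 0 + 296660 + 491725 = 788385
Σ Rᵢ = 0 + 79 + 133 = 212
N̂ = 788385 / 212 ≈ 3718.8 → 3719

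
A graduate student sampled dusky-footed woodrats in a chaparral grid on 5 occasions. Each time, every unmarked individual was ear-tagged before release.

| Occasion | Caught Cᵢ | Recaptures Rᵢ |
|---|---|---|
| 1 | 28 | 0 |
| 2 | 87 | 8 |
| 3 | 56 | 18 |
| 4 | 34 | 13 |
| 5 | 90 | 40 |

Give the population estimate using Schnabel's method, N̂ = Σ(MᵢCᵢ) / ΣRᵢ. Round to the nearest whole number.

N ≈ 358

Marked at large before each occasion: Mᵢ = Σⱼ<ᵢ (Cⱼ − Rⱼ) → M1=0, M2=28, M3=107, M4=145, M5=166
Σ MᵢCᵢ = 0·28 + 28·87 + 107·56 + 145·34 + 166·90 = 0 + 2436 + 5992 + 4930 + 14940 = 28298
Σ Rᵢ = 0 + 8 + 18 + 13 + 40 = 79
N̂ = 28298 / 79 ≈ 358.2 → 358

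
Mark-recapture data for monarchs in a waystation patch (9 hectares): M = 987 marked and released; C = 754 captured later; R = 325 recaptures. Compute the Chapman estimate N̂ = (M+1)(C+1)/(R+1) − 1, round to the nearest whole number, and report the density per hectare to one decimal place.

N̂ = 988·755/326 − 1 = 745940/326 − 1 ≈ 2287.2 → 2287
Density = N̂ / area = 2287 / 9 ≈ 254.11 → 254.1 per hectare

density ≈ 254.1 monarchs per hectare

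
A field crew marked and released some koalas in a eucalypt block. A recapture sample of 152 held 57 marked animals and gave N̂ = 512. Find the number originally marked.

From N = M·C/R: M = N·R / C = 512·57 / 152 = 29184 / 152 = 192.

M = 192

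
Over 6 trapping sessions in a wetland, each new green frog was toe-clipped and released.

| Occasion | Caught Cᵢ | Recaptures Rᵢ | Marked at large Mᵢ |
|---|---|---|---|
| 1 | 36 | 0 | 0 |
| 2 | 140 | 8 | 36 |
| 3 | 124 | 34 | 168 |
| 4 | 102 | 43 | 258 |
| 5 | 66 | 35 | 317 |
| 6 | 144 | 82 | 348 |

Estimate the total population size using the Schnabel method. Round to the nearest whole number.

Σ MᵢCᵢ = 0·36 + 36·140 + 168·124 + 258·102 + 317·66 + 348·144 = 0 + 5040 + 20832 + 26316 + 20922 + 50112 = 123222
Σ Rᵢ = 0 + 8 + 34 + 43 + 35 + 82 = 202
N̂ = 123222 / 202 ≈ 610.0 → 610

N ≈ 610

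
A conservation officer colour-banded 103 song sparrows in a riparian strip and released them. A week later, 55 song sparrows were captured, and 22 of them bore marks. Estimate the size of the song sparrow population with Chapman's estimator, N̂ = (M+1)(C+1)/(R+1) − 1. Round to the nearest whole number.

N̂ = (103+1)(55+1)/(22+1) − 1 = 104·56/23 − 1
= 5824/23 − 1 ≈ 253.2 − 1 ≈ 252.2 → 252

N ≈ 252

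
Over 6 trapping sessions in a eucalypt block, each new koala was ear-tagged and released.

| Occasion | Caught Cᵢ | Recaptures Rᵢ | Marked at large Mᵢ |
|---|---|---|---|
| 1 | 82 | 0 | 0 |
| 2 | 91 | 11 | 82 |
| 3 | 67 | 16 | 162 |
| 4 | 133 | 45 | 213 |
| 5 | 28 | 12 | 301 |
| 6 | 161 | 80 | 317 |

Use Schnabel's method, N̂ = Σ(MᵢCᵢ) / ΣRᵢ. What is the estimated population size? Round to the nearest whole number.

Σ MᵢCᵢ = 0·82 + 82·91 + 162·67 + 213·133 + 301·28 + 317·161 = 0 + 7462 + 10854 + 28329 + 8428 + 51037 = 106110
Σ Rᵢ = 0 + 11 + 16 + 45 + 12 + 80 = 164
N̂ = 106110 / 164 ≈ 647.0 → 647

N ≈ 647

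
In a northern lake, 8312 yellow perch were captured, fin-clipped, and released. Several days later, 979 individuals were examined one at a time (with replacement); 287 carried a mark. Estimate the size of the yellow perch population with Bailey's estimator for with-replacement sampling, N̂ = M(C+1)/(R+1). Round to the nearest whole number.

N̂ = 8312·(979+1)/(287+1) = 8312·980/288 = 8145760/288 ≈ 28283.9 → 28284

N ≈ 28,284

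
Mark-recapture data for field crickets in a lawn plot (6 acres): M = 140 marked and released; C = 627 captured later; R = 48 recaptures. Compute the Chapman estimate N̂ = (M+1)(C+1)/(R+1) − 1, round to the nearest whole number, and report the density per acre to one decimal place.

N̂ = 141·628/49 − 1 = 88548/49 − 1 ≈ 1806.1 → 1806
Density = N̂ / area = 1806 / 6 = 301.0 per acre

density ≈ 301.0 field crickets per acre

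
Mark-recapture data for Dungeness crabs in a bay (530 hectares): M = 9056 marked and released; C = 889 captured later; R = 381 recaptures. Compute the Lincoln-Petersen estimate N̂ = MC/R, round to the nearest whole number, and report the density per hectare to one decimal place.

N̂ = 9056·889/381 = 8050784/381 ≈ 21130.7 → 21131
Density = N̂ / area = 21131 / 530 ≈ 39.87 → 39.9 per hectare

density ≈ 39.9 Dungeness crabs per hectare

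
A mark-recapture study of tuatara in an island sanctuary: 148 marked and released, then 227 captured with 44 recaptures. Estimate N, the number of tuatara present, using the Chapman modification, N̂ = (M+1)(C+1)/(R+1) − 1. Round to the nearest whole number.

N ≈ 754

N̂ = (148+1)(227+1)/(44+1) − 1 = 149·228/45 − 1
= 33972/45 − 1 ≈ 754.9 − 1 ≈ 753.9 → 754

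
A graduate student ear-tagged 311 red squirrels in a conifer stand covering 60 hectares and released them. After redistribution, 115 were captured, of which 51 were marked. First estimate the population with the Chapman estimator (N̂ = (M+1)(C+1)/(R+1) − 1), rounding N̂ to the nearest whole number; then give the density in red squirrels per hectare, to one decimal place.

density ≈ 11.6 red squirrels per hectare

N̂ = 312·116/52 − 1 = 36192/52 − 1 = 695
Density = N̂ / area = 695 / 60 ≈ 11.58 → 11.6 per hectare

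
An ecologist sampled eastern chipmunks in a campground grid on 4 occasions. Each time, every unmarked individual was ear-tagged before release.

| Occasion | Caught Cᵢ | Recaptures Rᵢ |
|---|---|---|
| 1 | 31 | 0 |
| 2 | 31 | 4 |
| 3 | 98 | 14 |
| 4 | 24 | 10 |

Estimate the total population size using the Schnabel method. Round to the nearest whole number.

Marked at large before each occasion: Mᵢ = Σⱼ<ᵢ (Cⱼ − Rⱼ) → M1=0, M2=31, M3=58, M4=142
Σ MᵢCᵢ = 0·31 + 31·31 + 58·98 + 142·24 = 0 + 961 + 5684 + 3408 = 10053
Σ Rᵢ = 0 + 4 + 14 + 10 = 28
N̂ = 10053 / 28 ≈ 359.0 → 359

N ≈ 359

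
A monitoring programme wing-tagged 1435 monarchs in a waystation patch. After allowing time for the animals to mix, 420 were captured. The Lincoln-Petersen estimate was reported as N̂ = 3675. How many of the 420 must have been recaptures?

R = 164

From N = M·C/R: R = M·C / N = 1435·420 / 3675 = 602700 / 3675 = 164.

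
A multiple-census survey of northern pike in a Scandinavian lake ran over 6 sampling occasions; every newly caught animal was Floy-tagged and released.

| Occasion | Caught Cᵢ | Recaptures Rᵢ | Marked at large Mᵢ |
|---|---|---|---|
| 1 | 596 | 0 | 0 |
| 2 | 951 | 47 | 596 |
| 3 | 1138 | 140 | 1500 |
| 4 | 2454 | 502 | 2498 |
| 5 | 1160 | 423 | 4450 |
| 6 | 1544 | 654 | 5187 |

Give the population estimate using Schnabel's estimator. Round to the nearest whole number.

Σ MᵢCᵢ = 0·596 + 596·951 + 1500·1138 + 2498·2454 + 4450·1160 + 5187·1544 = 0 + 566796 + 1707000 + 6130092 + 5162000 + 8008728 = 21574616
Σ Rᵢ = 0 + 47 + 140 + 502 + 423 + 654 = 1766
N̂ = 21574616 / 1766 ≈ 12216.7 → 12217

N ≈ 12,217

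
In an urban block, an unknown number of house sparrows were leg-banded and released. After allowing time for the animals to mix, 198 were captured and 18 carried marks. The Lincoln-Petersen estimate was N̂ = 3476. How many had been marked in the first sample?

From N = M·C/R: M = N·R / C = 3476·18 / 198 = 62568 / 198 = 316.

M = 316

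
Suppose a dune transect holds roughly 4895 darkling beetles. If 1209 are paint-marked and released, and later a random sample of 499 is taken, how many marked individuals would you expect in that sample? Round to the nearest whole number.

expected recaptures ≈ 123

Expected recaptures E[R] = M·C / N.
E[R] = 1209 × 499 / 4895 = 603291 / 4895 ≈ 123.2 → 123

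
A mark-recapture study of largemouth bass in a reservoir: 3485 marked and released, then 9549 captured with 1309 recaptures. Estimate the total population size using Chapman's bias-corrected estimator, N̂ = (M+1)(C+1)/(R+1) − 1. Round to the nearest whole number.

N̂ = (3485+1)(9549+1)/(1309+1) − 1 = 3486·9550/1310 − 1
= 33291300/1310 − 1 ≈ 25413.2 − 1 ≈ 25412.2 → 25412

N ≈ 25,412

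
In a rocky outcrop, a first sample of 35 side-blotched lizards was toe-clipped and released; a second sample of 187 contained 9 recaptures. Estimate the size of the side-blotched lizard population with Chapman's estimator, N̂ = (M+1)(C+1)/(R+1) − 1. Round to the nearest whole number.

N̂ = (35+1)(187+1)/(9+1) − 1 = 36·188/10 − 1
= 6768/10 − 1 ≈ 676.8 − 1 ≈ 675.8 → 676

N ≈ 676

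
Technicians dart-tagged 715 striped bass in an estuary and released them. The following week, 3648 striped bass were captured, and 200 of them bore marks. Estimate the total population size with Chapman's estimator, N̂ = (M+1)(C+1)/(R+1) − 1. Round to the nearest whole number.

N̂ = (715+1)(3648+1)/(200+1) − 1 = 716·3649/201 − 1
= 2612684/201 − 1 ≈ 12998.4 − 1 ≈ 12997.4 → 12997

N ≈ 12,997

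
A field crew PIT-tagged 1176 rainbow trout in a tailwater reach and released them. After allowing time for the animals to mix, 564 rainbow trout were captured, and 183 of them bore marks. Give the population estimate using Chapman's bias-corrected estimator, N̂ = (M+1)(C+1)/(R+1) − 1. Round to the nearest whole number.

N ≈ 3613

N̂ = (1176+1)(564+1)/(183+1) − 1 = 1177·565/184 − 1
= 665005/184 − 1 ≈ 3614.2 − 1 ≈ 3613.2 → 3613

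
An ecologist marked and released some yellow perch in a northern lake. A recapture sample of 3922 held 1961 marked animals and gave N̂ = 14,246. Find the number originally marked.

From N = M·C/R: M = N·R / C = 14246·1961 / 3922 = 27936406 / 3922 = 7123.

M = 7123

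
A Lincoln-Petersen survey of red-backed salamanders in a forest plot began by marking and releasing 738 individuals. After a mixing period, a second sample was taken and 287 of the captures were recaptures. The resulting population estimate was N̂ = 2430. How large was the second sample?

From N = M·C/R: C = N·R / M = 2430·287 / 738 = 697410 / 738 = 945.

C = 945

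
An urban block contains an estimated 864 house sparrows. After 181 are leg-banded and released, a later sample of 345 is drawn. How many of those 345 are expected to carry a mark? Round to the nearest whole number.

The marked fraction of the population is 181/864, so in a sample of 345 expect C·(M/N) marked.
E[R] = 181 × 345 / 864 = 62445 / 864 ≈ 72.3 → 72

expected recaptures ≈ 72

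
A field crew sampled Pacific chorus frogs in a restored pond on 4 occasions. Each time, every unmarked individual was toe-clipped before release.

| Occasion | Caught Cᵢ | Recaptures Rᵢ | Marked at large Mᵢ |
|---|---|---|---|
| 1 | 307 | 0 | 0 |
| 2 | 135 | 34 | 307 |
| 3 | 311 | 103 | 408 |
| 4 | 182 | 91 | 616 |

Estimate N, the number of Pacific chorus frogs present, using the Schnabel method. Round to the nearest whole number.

N ≈ 1230

Σ MᵢCᵢ = 0·307 + 307·135 + 408·311 + 616·182 = 0 + 41445 + 126888 + 112112 = 280445
Σ Rᵢ = 0 + 34 + 103 + 91 = 228
N̂ = 280445 / 228 ≈ 1230.0 → 1230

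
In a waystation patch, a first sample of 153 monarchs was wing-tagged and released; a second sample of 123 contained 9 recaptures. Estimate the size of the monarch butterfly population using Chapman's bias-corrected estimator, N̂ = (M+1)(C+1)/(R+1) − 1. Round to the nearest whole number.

N̂ = (153+1)(123+1)/(9+1) − 1 = 154·124/10 − 1
= 19096/10 − 1 ≈ 1909.6 − 1 ≈ 1908.6 → 1909

N ≈ 1909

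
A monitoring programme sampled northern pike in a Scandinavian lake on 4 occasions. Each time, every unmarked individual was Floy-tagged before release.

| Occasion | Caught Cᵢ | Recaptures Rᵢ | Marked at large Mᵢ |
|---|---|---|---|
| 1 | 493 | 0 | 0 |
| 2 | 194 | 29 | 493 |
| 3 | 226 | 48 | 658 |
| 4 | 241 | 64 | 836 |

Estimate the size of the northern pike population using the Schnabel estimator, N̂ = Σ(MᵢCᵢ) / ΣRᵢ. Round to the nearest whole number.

N ≈ 3162

Σ MᵢCᵢ = 0·493 + 493·194 + 658·226 + 836·241 = 0 + 95642 + 148708 + 201476 = 445826
Σ Rᵢ = 0 + 29 + 48 + 64 = 141
N̂ = 445826 / 141 ≈ 3161.9 → 3162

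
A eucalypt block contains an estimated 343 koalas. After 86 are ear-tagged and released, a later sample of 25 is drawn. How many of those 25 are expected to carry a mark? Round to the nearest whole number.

expected recaptures ≈ 6

Expected recaptures E[R] = M·C / N.
E[R] = 86 × 25 / 343 = 2150 / 343 ≈ 6.3 → 6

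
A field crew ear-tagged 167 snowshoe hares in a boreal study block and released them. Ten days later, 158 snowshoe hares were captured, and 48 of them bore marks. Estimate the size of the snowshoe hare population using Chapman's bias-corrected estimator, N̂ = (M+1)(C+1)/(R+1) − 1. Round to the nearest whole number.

N̂ = (167+1)(158+1)/(48+1) − 1 = 168·159/49 − 1
= 26712/49 − 1 ≈ 545.1 − 1 ≈ 544.1 → 544

N ≈ 544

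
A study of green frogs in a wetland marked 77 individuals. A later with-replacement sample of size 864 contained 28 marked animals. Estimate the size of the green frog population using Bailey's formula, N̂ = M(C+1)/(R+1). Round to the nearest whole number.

N̂ = 77·(864+1)/(28+1) = 77·865/29 = 66605/29 ≈ 2296.7 → 2297

N ≈ 2297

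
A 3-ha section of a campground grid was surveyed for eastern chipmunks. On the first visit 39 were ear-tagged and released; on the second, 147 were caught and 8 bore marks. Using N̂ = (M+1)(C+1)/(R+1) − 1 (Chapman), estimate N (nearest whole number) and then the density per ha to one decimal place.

N̂ = 40·148/9 − 1 = 5920/9 − 1 ≈ 656.8 → 657
Density = N̂ / area = 657 / 3 = 219.0 per ha

density ≈ 219.0 eastern chipmunks per ha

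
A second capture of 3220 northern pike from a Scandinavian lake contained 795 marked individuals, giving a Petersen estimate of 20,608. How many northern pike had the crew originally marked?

From N = M·C/R: M = N·R / C = 20608·795 / 3220 = 16383360 / 3220 = 5088.

M = 5088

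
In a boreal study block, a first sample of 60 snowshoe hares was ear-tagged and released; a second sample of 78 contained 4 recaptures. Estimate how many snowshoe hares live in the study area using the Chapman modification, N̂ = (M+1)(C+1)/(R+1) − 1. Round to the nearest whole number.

N ≈ 963

N̂ = (60+1)(78+1)/(4+1) − 1 = 61·79/5 − 1
= 4819/5 − 1 ≈ 963.8 − 1 ≈ 962.8 → 963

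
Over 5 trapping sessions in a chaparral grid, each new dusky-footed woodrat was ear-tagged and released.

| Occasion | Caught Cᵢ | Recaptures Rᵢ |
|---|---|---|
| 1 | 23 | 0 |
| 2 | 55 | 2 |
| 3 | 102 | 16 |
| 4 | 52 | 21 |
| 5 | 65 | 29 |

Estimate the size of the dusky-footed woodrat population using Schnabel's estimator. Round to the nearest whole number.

N ≈ 441

Marked at large before each occasion: Mᵢ = Σⱼ<ᵢ (Cⱼ − Rⱼ) → M1=0, M2=23, M3=76, M4=162, M5=193
Σ MᵢCᵢ = 0·23 + 23·55 + 76·102 + 162·52 + 193·65 = 0 + 1265 + 7752 + 8424 + 12545 = 29986
Σ Rᵢ = 0 + 2 + 16 + 21 + 29 = 68
N̂ = 29986 / 68 ≈ 441.0 → 441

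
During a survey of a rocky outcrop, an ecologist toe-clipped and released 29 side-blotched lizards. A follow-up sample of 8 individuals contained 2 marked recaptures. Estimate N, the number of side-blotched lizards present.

If marked individuals mix randomly, R/C ≈ M/N, giving N ≈ M·C/R.
N = (29 × 8) / 2 = 232 / 2 = 116

N = 116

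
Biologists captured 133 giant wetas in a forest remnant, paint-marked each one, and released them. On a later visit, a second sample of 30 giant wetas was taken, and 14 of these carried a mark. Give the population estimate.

N = 285

N = (133 × 30) / 14 = 3990 / 14 = 285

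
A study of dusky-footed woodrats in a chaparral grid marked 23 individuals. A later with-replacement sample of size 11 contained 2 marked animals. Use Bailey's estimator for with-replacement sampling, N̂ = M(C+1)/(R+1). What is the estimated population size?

N̂ = 23·(11+1)/(2+1) = 23·12/3 = 276/3 = 92

N = 92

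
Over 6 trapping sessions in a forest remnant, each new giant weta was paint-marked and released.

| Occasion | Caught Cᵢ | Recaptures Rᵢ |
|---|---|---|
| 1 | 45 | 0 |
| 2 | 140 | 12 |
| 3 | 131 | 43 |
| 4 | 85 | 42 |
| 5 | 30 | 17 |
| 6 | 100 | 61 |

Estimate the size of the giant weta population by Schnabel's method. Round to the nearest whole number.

Marked at large before each occasion: Mᵢ = Σⱼ<ᵢ (Cⱼ − Rⱼ) → M1=0, M2=45, M3=173, M4=261, M5=304, M6=317
Σ MᵢCᵢ = 0·45 + 45·140 + 173·131 + 261·85 + 304·30 + 317·100 = 0 + 6300 + 22663 + 22185 + 9120 + 31700 = 91968
Σ Rᵢ = 0 + 12 + 43 + 42 + 17 + 61 = 175
N̂ = 91968 / 175 ≈ 525.5 → 526

N ≈ 526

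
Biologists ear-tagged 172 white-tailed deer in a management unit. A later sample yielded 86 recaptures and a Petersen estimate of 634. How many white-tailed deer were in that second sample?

C = 317

From N = M·C/R: C = N·R / M = 634·86 / 172 = 54524 / 172 = 317.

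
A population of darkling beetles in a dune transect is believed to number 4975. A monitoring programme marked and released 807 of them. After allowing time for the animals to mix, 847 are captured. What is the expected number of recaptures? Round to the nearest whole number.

expected recaptures ≈ 137

The marked fraction of the population is 807/4975, so in a sample of 847 expect C·(M/N) marked.
E[R] = 807 × 847 / 4975 = 683529 / 4975 ≈ 137.4 → 137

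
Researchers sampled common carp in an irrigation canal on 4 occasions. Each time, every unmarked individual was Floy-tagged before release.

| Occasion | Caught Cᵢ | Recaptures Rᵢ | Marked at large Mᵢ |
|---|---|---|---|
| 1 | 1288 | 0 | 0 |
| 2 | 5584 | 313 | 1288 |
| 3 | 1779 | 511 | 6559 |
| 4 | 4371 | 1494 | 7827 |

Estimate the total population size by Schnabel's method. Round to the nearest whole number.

N ≈ 22,896

Σ MᵢCᵢ = 0·1288 + 1288·5584 + 6559·1779 + 7827·4371 = 0 + 7192192 + 11668461 + 34211817 = 53072470
Σ Rᵢ = 0 + 313 + 511 + 1494 = 2318
N̂ = 53072470 / 2318 ≈ 22895.8 → 22896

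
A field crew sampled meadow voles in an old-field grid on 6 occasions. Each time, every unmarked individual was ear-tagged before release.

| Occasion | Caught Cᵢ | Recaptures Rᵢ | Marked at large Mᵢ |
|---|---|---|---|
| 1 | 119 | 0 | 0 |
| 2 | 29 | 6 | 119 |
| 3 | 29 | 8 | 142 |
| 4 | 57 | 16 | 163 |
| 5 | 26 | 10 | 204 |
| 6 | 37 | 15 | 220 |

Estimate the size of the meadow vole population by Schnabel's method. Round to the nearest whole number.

Σ MᵢCᵢ = 0·119 + 119·29 + 142·29 + 163·57 + 204·26 + 220·37 = 0 + 3451 + 4118 + 9291 + 5304 + 8140 = 30304
Σ Rᵢ = 0 + 6 + 8 + 16 + 10 + 15 = 55
N̂ = 30304 / 55 ≈ 551.0 → 551

N ≈ 551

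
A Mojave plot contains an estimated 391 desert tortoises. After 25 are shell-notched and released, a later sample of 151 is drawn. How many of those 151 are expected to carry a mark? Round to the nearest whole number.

The marked fraction of the population is 25/391, so in a sample of 151 expect C·(M/N) marked.
E[R] = 25 × 151 / 391 = 3775 / 391 ≈ 9.7 → 10

expected recaptures ≈ 10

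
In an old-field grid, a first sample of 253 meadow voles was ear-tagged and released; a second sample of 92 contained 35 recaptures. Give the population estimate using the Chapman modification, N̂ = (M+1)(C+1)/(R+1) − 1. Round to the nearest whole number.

N̂ = (253+1)(92+1)/(35+1) − 1 = 254·93/36 − 1
= 23622/36 − 1 ≈ 656.2 − 1 ≈ 655.2 → 655

N ≈ 655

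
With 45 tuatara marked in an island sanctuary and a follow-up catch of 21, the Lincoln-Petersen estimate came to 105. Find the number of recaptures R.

From N = M·C/R: R = M·C / N = 45·21 / 105 = 945 / 105 = 9.

R = 9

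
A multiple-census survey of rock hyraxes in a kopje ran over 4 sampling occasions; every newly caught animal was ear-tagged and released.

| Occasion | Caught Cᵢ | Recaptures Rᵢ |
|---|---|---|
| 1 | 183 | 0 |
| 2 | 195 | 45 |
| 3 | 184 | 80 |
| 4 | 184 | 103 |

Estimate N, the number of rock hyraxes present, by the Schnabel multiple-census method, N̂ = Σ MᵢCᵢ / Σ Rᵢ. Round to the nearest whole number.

N ≈ 778

Marked at large before each occasion: Mᵢ = Σⱼ<ᵢ (Cⱼ − Rⱼ) → M1=0, M2=183, M3=333, M4=437
Σ MᵢCᵢ = 0·183 + 183·195 + 333·184 + 437·184 = 0 + 35685 + 61272 + 80408 = 177365
Σ Rᵢ = 0 + 45 + 80 + 103 = 228
N̂ = 177365 / 228 ≈ 777.9 → 778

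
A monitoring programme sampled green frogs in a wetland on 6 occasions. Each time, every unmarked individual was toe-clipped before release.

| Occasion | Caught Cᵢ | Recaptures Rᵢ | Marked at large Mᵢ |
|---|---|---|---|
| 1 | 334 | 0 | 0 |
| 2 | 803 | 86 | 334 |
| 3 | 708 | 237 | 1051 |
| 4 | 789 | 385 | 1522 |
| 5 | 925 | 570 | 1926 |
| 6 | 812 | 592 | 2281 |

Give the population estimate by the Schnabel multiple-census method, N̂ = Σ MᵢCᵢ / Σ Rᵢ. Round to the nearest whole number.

N ≈ 3127

Σ MᵢCᵢ = 0·334 + 334·803 + 1051·708 + 1522·789 + 1926·925 + 2281·812 = 0 + 268202 + 744108 + 1200858 + 1781550 + 1852172 = 5846890
Σ Rᵢ = 0 + 86 + 237 + 385 + 570 + 592 = 1870
N̂ = 5846890 / 1870 ≈ 3126.7 → 3127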